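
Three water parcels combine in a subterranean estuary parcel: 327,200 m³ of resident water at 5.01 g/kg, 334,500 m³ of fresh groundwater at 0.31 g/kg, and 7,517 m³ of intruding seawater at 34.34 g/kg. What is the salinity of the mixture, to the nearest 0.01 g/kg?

2.99 g/kg

By conservation of dissolved salt,
salt = 327,200×5.01 + 334,500×0.31 + 7,517×34.34 = 1,639,272 + 103,695 + 258,133.78 = 2,001,100.78
volume = 327,200 + 334,500 + 7,517 = 669,217 m³
S = 2,001,100.78 / 669,217 = 2.9902 g/kg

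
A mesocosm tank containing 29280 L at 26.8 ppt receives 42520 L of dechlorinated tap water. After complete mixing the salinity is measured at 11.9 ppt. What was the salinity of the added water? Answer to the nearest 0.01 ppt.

1.64 ppt

Salt balance: 29,280×26.8 + 42,520×S = 71,800×11.9
784,704 + 42,520·S = 854,420
S = (854,420 − 784,704) / 42,520 = 1.6396 ppt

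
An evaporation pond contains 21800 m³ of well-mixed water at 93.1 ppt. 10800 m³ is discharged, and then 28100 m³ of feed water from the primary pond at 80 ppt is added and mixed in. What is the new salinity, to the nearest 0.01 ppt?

Remaining after removal: 11,000 m³ at 93.1 ppt (salt = 1,024,100)
After addition: salt = 1,024,100 + 28,100×80 = 3,272,100; volume = 39,100 m³
S = 3,272,100 / 39,100 = 83.6854 ppt

83.69 ppt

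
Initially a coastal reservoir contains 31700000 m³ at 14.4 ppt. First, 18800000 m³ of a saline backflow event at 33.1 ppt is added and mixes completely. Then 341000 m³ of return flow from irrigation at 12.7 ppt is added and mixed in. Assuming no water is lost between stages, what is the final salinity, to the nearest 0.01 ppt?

21.30 ppt

Total salt / total volume:
Initial salt = 31,700,000×14.4 = 456,480,000
After stage 1: salt = 456,480,000 + 18,800,000×33.1 = 1,078,760,000; volume = 50,500,000 m³; S = 21.362 ppt
After stage 2: salt = 1,078,760,000 + 341,000×12.7 = 1,083,090,700; volume = 50,841,000 m³
S = 1,083,090,700 / 50,841,000 = 21.3035 ppt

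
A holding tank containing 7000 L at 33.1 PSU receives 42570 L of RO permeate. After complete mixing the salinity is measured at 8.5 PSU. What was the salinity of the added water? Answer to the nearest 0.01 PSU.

Salt balance: 7,000×33.1 + 42,570×S = 49,570×8.5
231,700 + 42,570·S = 421,345
S = (421,345 − 231,700) / 42,570 = 4.4549 PSU

4.45 PSU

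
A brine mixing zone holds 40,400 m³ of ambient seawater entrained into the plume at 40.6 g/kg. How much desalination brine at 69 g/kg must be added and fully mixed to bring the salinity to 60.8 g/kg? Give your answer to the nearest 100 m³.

Salt balance: 40,400×40.6 + V×69 = (40,400+V)×60.8
1,640,240 + 69V = 2,456,320 + 60.8V
816,080 = 8.2V
V = 99,521.95 m³

99500 m³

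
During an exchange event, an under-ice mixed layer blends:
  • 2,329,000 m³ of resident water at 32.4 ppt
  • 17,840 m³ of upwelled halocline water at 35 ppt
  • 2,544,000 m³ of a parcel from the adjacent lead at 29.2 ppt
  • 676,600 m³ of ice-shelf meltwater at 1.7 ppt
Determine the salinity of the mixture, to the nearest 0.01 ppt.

27.22 ppt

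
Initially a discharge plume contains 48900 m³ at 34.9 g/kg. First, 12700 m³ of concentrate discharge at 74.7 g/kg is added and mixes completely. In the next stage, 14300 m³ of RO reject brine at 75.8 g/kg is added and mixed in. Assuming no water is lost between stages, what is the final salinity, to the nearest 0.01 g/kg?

Weighted by volume,
Initial salt = 48,900×34.9 = 1,706,610
After stage 1: salt = 1,706,610 + 12,700×74.7 = 2,655,300; volume = 61,600 m³; S = 43.106 g/kg
After stage 2: salt = 2,655,300 + 14,300×75.8 = 3,739,240; volume = 75,900 m³
S = 3,739,240 / 75,900 = 49.2653 g/kg

49.27 g/kg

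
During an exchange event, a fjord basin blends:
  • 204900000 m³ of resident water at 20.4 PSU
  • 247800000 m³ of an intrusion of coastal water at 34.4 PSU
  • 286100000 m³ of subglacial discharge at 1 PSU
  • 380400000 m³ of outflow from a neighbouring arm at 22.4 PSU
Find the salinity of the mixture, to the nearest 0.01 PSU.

19.22 PSU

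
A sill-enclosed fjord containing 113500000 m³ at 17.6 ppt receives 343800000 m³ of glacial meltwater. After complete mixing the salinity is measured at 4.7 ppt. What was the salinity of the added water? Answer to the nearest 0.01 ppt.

0.44 ppt

Salt balance: 113,500,000×17.6 + 343,800,000×S = 457,300,000×4.7
1,997,600,000 + 343,800,000·S = 2,149,310,000
S = (2,149,310,000 − 1,997,600,000) / 343,800,000 = 0.4413 ppt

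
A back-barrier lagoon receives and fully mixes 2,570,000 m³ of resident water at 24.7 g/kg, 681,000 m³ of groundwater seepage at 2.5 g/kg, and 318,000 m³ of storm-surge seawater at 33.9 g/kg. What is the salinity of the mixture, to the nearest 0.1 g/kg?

Total salt / total volume:
salt = 2,570,000×24.7 + 681,000×2.5 + 318,000×33.9 = 63,479,000 + 1,702,500 + 10,780,200 = 75,961,700
volume = 2,570,000 + 681,000 + 318,000 = 3,569,000 m³
S = 75,961,700 / 3,569,000 = 21.284 g/kg

21.3 g/kg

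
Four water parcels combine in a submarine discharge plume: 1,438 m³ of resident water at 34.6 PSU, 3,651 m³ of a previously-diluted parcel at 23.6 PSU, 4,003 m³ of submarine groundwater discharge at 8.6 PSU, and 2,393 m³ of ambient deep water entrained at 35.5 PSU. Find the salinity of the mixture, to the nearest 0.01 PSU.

Salt balance:
salt = 1,438×34.6 + 3,651×23.6 + 4,003×8.6 + 2,393×35.5 = 49,754.8 + 86,163.6 + 34,425.8 + 84,951.5 = 255,295.7
volume = 1,438 + 3,651 + 4,003 + 2,393 = 11,485 m³
S = 255,295.7 / 11,485 = 22.2286 PSU

22.23 PSU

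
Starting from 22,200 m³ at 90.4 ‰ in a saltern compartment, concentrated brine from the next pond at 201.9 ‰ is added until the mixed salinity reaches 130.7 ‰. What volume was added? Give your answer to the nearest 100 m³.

Salt balance: 22,200×90.4 + V×201.9 = (22,200+V)×130.7
2,006,880 + 201.9V = 2,901,540 + 130.7V
894,660 = 71.2V
V = 12,565.45 m³

12600 m³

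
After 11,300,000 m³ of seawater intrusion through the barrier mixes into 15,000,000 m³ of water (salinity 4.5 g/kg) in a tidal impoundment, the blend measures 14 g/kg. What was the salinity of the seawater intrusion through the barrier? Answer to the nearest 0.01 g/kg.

26.61 g/kg

Salt balance: 15,000,000×4.5 + 11,300,000×S = 26,300,000×14
67,500,000 + 11,300,000·S = 368,200,000
S = (368,200,000 − 67,500,000) / 11,300,000 = 26.6106 g/kg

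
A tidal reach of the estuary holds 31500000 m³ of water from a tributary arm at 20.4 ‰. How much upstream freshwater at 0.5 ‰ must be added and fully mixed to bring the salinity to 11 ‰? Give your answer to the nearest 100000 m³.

28200000 m³

Salt balance: 31,500,000×20.4 + V×0.5 = (31,500,000+V)×11
642,600,000 + 0.5V = 346,500,000 + 11V
296,100,000 = 10.5V
V = 28,200,000 m³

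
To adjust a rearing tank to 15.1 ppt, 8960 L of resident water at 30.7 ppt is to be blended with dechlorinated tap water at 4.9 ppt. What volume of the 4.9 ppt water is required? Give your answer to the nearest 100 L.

13700 L

Salt balance: 8,960×30.7 + V×4.9 = (8,960+V)×15.1
275,072 + 4.9V = 135,296 + 15.1V
139,776 = 10.2V
V = 13,703.53 L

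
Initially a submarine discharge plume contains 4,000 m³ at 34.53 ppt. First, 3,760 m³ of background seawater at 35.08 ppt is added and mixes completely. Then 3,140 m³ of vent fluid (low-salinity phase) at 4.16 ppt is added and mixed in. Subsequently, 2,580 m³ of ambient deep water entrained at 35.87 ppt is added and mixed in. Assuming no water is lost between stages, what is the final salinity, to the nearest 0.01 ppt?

Total salt / total volume:
Initial salt = 4,000×34.53 = 138,120
After stage 1: salt = 138,120 + 3,760×35.08 = 270,020.8; volume = 7,760 m³; S = 34.796 ppt
After stage 2: salt = 270,020.8 + 3,140×4.16 = 283,083.2; volume = 10,900 m³; S = 25.971 ppt
After stage 3: salt = 283,083.2 + 2,580×35.87 = 375,627.8; volume = 13,480 m³
S = 375,627.8 / 13,480 = 27.8656 ppt

27.87 ppt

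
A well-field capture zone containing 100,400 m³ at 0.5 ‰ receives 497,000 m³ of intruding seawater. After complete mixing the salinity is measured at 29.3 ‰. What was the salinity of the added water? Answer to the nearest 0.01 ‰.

Salt balance: 100,400×0.5 + 497,000×S = 597,400×29.3
50,200 + 497,000·S = 17,503,820
S = (17,503,820 − 50,200) / 497,000 = 35.1179 ‰

35.12 ‰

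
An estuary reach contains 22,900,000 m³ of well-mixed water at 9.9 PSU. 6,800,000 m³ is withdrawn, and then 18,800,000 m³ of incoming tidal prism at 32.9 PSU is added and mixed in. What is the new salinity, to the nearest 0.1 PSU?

Remaining after removal: 16,100,000 m³ at 9.9 PSU (salt = 159,390,000)
After addition: salt = 159,390,000 + 18,800,000×32.9 = 777,910,000; volume = 34,900,000 m³
S = 777,910,000 / 34,900,000 = 22.2897 PSU

22.3 PSU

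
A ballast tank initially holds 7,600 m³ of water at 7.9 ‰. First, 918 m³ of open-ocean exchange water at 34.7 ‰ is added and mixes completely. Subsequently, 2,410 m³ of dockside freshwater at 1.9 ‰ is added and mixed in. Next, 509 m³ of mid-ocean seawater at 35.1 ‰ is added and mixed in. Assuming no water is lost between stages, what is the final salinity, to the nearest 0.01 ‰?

Total salt / total volume:
Initial salt = 7,600×7.9 = 60,040
After stage 1: salt = 60,040 + 918×34.7 = 91,894.6; volume = 8,518 m³; S = 10.788 ‰
After stage 2: salt = 91,894.6 + 2,410×1.9 = 96,473.6; volume = 10,928 m³; S = 8.828 ‰
After stage 3: salt = 96,473.6 + 509×35.1 = 114,339.5; volume = 11,437 m³
S = 114,339.5 / 11,437 = 9.9973 ‰

10.00 ‰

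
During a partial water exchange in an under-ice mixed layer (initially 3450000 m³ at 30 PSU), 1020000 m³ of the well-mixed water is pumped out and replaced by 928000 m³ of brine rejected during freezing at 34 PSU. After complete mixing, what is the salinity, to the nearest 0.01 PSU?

Remaining after removal: 2,430,000 m³ at 30 PSU (salt = 72,900,000)
After addition: salt = 72,900,000 + 928,000×34 = 104,452,000; volume = 3,358,000 m³
S = 104,452,000 / 3,358,000 = 31.1054 PSU

31.11 PSU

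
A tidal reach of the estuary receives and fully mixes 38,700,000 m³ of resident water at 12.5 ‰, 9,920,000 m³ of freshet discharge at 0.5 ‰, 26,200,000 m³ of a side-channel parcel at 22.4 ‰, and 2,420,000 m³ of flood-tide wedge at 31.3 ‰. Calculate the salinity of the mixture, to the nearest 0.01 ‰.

14.91 ‰

Total salt / total volume:
salt = 38,700,000×12.5 + 9,920,000×0.5 + 26,200,000×22.4 + 2,420,000×31.3 = 483,750,000 + 4,960,000 + 586,880,000 + 75,746,000 = 1,151,336,000
volume = 38,700,000 + 9,920,000 + 26,200,000 + 2,420,000 = 77,240,000 m³
S = 1,151,336,000 / 77,240,000 = 14.906 ‰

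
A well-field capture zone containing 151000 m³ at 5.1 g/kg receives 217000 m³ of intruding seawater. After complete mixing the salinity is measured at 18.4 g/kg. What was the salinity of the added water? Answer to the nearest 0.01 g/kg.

Salt balance: 151,000×5.1 + 217,000×S = 368,000×18.4
770,100 + 217,000·S = 6,771,200
S = (6,771,200 − 770,100) / 217,000 = 27.6548 g/kg

27.65 g/kg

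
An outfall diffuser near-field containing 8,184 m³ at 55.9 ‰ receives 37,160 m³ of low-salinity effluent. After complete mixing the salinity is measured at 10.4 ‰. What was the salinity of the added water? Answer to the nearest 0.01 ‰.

0.38 ‰

Salt balance: 8,184×55.9 + 37,160×S = 45,344×10.4
457,485.6 + 37,160·S = 471,577.6
S = (471,577.6 − 457,485.6) / 37,160 = 0.3792 ‰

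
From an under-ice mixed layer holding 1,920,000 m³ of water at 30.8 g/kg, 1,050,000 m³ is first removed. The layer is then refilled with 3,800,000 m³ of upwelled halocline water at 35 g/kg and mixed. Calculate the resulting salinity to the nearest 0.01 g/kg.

Remaining after removal: 870,000 m³ at 30.8 g/kg (salt = 26,796,000)
After addition: salt = 26,796,000 + 3,800,000×35 = 159,796,000; volume = 4,670,000 m³
S = 159,796,000 / 4,670,000 = 34.2176 g/kg

34.22 g/kg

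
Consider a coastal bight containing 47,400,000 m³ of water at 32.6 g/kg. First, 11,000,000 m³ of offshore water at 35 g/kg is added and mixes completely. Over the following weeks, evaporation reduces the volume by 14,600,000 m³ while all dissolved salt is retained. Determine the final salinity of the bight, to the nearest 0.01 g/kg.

After mixing: salt = 47,400,000×32.6 + 11,000,000×35 = 1,930,240,000; volume = 58,400,000 m³
After evaporation: salt unchanged = 1,930,240,000; volume = 58,400,000 − 14,600,000 = 43,800,000 m³
S = 1,930,240,000 / 43,800,000 = 44.0694 g/kg

44.07 g/kg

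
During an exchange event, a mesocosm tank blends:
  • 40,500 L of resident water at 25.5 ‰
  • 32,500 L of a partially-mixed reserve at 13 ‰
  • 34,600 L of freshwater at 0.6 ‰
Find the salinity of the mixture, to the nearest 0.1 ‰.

Total salt / total volume:
salt = 40,500×25.5 + 32,500×13 + 34,600×0.6 = 1,032,750 + 422,500 + 20,760 = 1,476,010
volume = 40,500 + 32,500 + 34,600 = 107,600 L
S = 1,476,010 / 107,600 = 13.718 ‰

13.7 ‰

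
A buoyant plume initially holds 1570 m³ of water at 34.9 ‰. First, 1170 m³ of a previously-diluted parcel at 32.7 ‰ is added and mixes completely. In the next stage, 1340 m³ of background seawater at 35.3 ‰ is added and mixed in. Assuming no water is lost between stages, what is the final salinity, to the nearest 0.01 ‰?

34.40 ‰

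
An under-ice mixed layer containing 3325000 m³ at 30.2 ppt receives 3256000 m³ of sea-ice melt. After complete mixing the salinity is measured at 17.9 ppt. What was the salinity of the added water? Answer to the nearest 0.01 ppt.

Salt balance: 3,325,000×30.2 + 3,256,000×S = 6,581,000×17.9
100,415,000 + 3,256,000·S = 117,799,900
S = (117,799,900 − 100,415,000) / 3,256,000 = 5.3393 ppt

5.34 ppt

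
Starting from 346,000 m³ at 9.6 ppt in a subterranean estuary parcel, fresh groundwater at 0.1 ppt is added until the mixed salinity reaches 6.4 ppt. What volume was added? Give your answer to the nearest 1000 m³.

176000 m³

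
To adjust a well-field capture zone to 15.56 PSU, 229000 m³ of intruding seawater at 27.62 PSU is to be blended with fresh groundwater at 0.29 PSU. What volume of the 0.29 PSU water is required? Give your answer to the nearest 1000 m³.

Salt balance: 229,000×27.62 + V×0.29 = (229,000+V)×15.56
6,324,980 + 0.29V = 3,563,240 + 15.56V
2,761,740 = 15.27V
V = 180,860.51 m³

181000 m³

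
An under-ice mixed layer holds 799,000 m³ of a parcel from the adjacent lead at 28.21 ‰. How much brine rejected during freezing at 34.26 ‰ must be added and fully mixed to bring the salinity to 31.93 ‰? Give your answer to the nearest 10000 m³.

Salt balance: 799,000×28.21 + V×34.26 = (799,000+V)×31.93
22,539,790 + 34.26V = 25,512,070 + 31.93V
2,972,280 = 2.33V
V = 1,275,656.65 m³

1280000 m³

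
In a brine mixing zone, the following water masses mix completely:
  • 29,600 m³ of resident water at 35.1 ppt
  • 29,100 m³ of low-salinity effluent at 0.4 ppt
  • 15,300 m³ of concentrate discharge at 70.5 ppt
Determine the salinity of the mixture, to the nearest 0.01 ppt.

Mass of salt is conserved:
salt = 29,600×35.1 + 29,100×0.4 + 15,300×70.5 = 1,038,960 + 11,640 + 1,078,650 = 2,129,250
volume = 29,600 + 29,100 + 15,300 = 74,000 m³
S = 2,129,250 / 74,000 = 28.7736 ppt

28.77 ppt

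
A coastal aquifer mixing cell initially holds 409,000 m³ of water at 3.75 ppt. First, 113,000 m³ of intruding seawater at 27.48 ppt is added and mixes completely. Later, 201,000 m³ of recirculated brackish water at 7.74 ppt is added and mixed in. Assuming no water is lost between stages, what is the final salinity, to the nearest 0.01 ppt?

Salt balance:
Initial salt = 409,000×3.75 = 1,533,750
After stage 1: salt = 1,533,750 + 113,000×27.48 = 4,638,990; volume = 522,000 m³; S = 8.887 ppt
After stage 2: salt = 4,638,990 + 201,000×7.74 = 6,194,730; volume = 723,000 m³
S = 6,194,730 / 723,000 = 8.5681 ppt

8.57 ppt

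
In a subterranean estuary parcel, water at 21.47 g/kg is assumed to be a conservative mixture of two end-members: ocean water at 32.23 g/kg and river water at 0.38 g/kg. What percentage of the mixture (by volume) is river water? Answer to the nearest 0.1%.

33.8%

Let f be the freshwater fraction. Salt balance per unit volume:
f×0.38 + (1−f)×32.23 = 21.47
f = (32.23 − 21.47) / (32.23 − 0.38) = 10.76/31.85 = 0.3378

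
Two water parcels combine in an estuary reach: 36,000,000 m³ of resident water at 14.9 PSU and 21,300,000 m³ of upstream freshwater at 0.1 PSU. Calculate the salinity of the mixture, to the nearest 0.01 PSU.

Salt balance:
salt = 36,000,000×14.9 + 21,300,000×0.1 = 536,400,000 + 2,130,000 = 538,530,000
volume = 36,000,000 + 21,300,000 = 57,300,000 m³
S = 538,530,000 / 57,300,000 = 9.3984 PSU

9.40 PSU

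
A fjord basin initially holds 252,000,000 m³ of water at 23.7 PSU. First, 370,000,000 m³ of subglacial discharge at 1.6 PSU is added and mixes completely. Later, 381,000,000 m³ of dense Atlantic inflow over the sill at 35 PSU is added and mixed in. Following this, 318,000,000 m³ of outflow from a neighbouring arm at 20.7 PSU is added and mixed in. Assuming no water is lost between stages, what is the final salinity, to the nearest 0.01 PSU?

Total salt / total volume:
Initial salt = 252,000,000×23.7 = 5,972,400,000
After stage 1: salt = 5,972,400,000 + 370,000,000×1.6 = 6,564,400,000; volume = 622,000,000 m³; S = 10.554 PSU
After stage 2: salt = 6,564,400,000 + 381,000,000×35 = 19,899,400,000; volume = 1,003,000,000 m³; S = 19.84 PSU
After stage 3: salt = 19,899,400,000 + 318,000,000×20.7 = 26,482,000,000; volume = 1,321,000,000 m³
S = 26,482,000,000 / 1,321,000,000 = 20.0469 PSU

20.05 PSU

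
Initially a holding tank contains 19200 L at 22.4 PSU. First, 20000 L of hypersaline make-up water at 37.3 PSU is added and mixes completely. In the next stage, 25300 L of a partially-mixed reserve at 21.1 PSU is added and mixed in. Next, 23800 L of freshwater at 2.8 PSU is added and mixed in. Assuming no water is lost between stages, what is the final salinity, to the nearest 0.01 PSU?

By conservation of dissolved salt,
Initial salt = 19,200×22.4 = 430,080
After stage 1: salt = 430,080 + 20,000×37.3 = 1,176,080; volume = 39,200 L; S = 30.002 PSU
After stage 2: salt = 1,176,080 + 25,300×21.1 = 1,709,910; volume = 64,500 L; S = 26.51 PSU
After stage 3: salt = 1,709,910 + 23,800×2.8 = 1,776,550; volume = 88,300 L
S = 1,776,550 / 88,300 = 20.1195 PSU

20.12 PSU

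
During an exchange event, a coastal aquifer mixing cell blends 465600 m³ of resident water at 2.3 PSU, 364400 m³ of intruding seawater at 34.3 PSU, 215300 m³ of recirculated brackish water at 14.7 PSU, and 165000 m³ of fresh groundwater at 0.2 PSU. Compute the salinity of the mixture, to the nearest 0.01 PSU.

13.85 PSU

Mass of salt is conserved:
salt = 465,600×2.3 + 364,400×34.3 + 215,300×14.7 + 165,000×0.2 = 1,070,880 + 12,498,920 + 3,164,910 + 33,000 = 16,767,710
volume = 465,600 + 364,400 + 215,300 + 165,000 = 1,210,300 m³
S = 16,767,710 / 1,210,300 = 13.8542 PSU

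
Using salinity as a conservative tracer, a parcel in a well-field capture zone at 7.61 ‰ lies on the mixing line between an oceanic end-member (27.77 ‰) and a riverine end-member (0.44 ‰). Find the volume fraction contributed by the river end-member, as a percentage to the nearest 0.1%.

Let f be the freshwater fraction. Salt balance per unit volume:
f×0.44 + (1−f)×27.77 = 7.61
f = (27.77 − 7.61) / (27.77 − 0.44) = 20.16/27.33 = 0.7377

73.8%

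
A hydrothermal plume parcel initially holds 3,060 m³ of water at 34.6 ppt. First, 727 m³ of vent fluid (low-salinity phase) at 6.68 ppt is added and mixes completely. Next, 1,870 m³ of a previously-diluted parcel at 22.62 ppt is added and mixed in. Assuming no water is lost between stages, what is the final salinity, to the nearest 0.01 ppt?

27.05 ppt

Conserving salt mass:
Initial salt = 3,060×34.6 = 105,876
After stage 1: salt = 105,876 + 727×6.68 = 110,732.36; volume = 3,787 m³; S = 29.24 ppt
After stage 2: salt = 110,732.36 + 1,870×22.62 = 153,031.76; volume = 5,657 m³
S = 153,031.76 / 5,657 = 27.0518 ppt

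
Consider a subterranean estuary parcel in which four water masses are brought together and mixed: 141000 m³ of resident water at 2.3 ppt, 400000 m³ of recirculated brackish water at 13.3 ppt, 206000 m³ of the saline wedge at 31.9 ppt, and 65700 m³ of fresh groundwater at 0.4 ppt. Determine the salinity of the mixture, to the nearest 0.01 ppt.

15.06 ppt

Weighted by volume,
salt = 141,000×2.3 + 400,000×13.3 + 206,000×31.9 + 65,700×0.4 = 324,300 + 5,320,000 + 6,571,400 + 26,280 = 12,241,980
volume = 141,000 + 400,000 + 206,000 + 65,700 = 812,700 m³
S = 12,241,980 / 812,700 = 15.0633 ppt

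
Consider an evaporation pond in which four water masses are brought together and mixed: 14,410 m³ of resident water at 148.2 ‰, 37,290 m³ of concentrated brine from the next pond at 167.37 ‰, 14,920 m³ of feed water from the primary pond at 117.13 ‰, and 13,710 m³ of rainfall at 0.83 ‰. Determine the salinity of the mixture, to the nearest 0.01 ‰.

126.18 ‰

Total salt / total volume:
salt = 14,410×148.2 + 37,290×167.37 + 14,920×117.13 + 13,710×0.83 = 2,135,562 + 6,241,227.3 + 1,747,579.6 + 11,379.3 = 10,135,748.2
volume = 14,410 + 37,290 + 14,920 + 13,710 = 80,330 m³
S = 10,135,748.2 / 80,330 = 126.1764 ‰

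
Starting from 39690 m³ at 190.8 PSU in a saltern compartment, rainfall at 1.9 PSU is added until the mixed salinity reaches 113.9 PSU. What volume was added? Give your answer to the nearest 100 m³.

27300 m³

Salt balance: 39,690×190.8 + V×1.9 = (39,690+V)×113.9
7,572,852 + 1.9V = 4,520,691 + 113.9V
3,052,161 = 112V
V = 27,251.44 m³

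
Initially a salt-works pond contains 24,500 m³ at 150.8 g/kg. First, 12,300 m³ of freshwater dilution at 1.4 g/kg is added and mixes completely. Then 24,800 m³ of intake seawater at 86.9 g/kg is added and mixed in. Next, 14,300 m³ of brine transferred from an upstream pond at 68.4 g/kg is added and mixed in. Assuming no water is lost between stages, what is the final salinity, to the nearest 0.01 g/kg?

90.19 g/kg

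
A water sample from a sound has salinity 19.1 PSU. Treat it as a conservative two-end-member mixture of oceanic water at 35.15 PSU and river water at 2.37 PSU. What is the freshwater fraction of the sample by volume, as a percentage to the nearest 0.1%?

49.0%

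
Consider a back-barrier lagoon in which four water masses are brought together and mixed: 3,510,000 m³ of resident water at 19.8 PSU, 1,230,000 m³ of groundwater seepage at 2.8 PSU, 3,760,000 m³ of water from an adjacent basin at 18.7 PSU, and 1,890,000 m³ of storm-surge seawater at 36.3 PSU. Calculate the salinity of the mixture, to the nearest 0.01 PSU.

20.39 PSU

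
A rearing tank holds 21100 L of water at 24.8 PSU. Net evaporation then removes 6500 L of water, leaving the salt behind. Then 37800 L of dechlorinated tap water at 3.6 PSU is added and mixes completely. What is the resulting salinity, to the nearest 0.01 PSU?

After evaporation: salt = 21,100×24.8 = 523,280; volume = 21,100 − 6,500 = 14,600 L
After mixing: salt = 523,280 + 37,800×3.6 = 659,360; volume = 14,600 + 37,800 = 52,400 L
S = 659,360 / 52,400 = 12.5832 PSU

12.58 PSU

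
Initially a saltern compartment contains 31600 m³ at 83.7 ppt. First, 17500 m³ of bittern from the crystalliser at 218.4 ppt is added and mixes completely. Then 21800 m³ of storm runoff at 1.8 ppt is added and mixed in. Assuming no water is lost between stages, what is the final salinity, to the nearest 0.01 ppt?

91.77 ppt

Mass of salt is conserved:
Initial salt = 31,600×83.7 = 2,644,920
After stage 1: salt = 2,644,920 + 17,500×218.4 = 6,466,920; volume = 49,100 m³; S = 131.709 ppt
After stage 2: salt = 6,466,920 + 21,800×1.8 = 6,506,160; volume = 70,900 m³
S = 6,506,160 / 70,900 = 91.7653 ppt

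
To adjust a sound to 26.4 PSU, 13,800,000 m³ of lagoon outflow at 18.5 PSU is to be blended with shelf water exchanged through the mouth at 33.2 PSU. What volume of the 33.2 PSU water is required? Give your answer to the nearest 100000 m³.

Salt balance: 13,800,000×18.5 + V×33.2 = (13,800,000+V)×26.4
255,300,000 + 33.2V = 364,320,000 + 26.4V
109,020,000 = 6.8V
V = 16,032,352.94 m³

16000000 m³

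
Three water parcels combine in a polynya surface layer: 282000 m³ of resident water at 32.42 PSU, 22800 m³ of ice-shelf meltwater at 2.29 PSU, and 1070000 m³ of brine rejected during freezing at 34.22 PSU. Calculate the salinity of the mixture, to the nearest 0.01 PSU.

Weighted by volume,
salt = 282,000×32.42 + 22,800×2.29 + 1,070,000×34.22 = 9,142,440 + 52,212 + 36,615,400 = 45,810,052
volume = 282,000 + 22,800 + 1,070,000 = 1,374,800 m³
S = 45,810,052 / 1,374,800 = 33.3212 PSU

33.32 PSU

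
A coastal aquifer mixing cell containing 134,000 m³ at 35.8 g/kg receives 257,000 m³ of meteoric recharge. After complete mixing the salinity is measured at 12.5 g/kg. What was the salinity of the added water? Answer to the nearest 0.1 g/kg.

0.4 g/kg

Salt balance: 134,000×35.8 + 257,000×S = 391,000×12.5
4,797,200 + 257,000·S = 4,887,500
S = (4,887,500 − 4,797,200) / 257,000 = 0.3514 g/kg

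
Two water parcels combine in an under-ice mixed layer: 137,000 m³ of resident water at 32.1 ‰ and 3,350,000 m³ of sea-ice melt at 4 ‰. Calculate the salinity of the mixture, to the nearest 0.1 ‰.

5.1 ‰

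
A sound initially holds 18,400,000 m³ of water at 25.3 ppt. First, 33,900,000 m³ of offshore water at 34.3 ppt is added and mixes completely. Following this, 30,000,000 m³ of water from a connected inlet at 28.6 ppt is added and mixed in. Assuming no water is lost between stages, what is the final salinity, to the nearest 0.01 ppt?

30.21 ppt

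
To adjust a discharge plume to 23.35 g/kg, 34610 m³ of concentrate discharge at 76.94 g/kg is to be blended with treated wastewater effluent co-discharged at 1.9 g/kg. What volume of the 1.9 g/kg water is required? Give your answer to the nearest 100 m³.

Salt balance: 34,610×76.94 + V×1.9 = (34,610+V)×23.35
2,662,893.4 + 1.9V = 808,143.5 + 23.35V
1,854,749.9 = 21.45V
V = 86,468.53 m³

86500 m³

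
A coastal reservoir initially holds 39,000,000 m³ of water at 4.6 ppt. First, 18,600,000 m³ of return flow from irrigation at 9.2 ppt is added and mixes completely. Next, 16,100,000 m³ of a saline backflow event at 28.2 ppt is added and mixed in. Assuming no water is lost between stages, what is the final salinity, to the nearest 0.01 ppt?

10.92 ppt

Weighted by volume,
Initial salt = 39,000,000×4.6 = 179,400,000
After stage 1: salt = 179,400,000 + 18,600,000×9.2 = 350,520,000; volume = 57,600,000 m³; S = 6.085 ppt
After stage 2: salt = 350,520,000 + 16,100,000×28.2 = 804,540,000; volume = 73,700,000 m³
S = 804,540,000 / 73,700,000 = 10.9164 ppt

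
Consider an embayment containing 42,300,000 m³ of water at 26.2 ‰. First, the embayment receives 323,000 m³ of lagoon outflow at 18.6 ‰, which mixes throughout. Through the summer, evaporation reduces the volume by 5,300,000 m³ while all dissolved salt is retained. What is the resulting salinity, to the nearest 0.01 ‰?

29.85 ‰

After mixing: salt = 42,300,000×26.2 + 323,000×18.6 = 1,114,267,800; volume = 42,623,000 m³
After evaporation: salt unchanged = 1,114,267,800; volume = 42,623,000 − 5,300,000 = 37,323,000 m³
S = 1,114,267,800 / 37,323,000 = 29.8547 ‰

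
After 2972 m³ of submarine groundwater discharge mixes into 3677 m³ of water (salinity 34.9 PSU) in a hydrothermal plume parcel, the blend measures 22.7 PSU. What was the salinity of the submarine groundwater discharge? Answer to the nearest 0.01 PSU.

Salt balance: 3,677×34.9 + 2,972×S = 6,649×22.7
128,327.3 + 2,972·S = 150,932.3
S = (150,932.3 − 128,327.3) / 2,972 = 7.606 PSU

7.61 PSU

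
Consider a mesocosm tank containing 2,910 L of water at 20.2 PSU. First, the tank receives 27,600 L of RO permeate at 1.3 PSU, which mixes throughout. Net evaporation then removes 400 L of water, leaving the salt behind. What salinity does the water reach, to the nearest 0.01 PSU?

After mixing: salt = 2,910×20.2 + 27,600×1.3 = 94,662; volume = 30,510 L
After evaporation: salt unchanged = 94,662; volume = 30,510 − 400 = 30,110 L
S = 94,662 / 30,110 = 3.1439 PSU

3.14 PSU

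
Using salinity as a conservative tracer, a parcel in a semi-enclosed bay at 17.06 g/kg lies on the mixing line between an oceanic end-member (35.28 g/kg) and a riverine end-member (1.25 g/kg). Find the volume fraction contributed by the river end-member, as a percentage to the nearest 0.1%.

Let f be the freshwater fraction. Salt balance per unit volume:
f×1.25 + (1−f)×35.28 = 17.06
f = (35.28 − 17.06) / (35.28 − 1.25) = 18.22/34.03 = 0.5354

53.5%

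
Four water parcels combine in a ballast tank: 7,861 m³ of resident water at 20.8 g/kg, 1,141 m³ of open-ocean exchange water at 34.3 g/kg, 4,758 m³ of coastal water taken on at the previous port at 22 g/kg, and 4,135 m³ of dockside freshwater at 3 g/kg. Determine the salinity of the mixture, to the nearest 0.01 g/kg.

17.87 g/kg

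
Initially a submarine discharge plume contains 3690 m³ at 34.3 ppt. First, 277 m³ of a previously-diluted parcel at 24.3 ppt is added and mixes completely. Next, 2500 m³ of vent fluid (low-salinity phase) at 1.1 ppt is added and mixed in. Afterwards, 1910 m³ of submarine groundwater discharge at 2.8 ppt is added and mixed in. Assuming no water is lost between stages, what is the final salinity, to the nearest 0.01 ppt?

Weighted by volume,
Initial salt = 3,690×34.3 = 126,567
After stage 1: salt = 126,567 + 277×24.3 = 133,298.1; volume = 3,967 m³; S = 33.602 ppt
After stage 2: salt = 133,298.1 + 2,500×1.1 = 136,048.1; volume = 6,467 m³; S = 21.037 ppt
After stage 3: salt = 136,048.1 + 1,910×2.8 = 141,396.1; volume = 8,377 m³
S = 141,396.1 / 8,377 = 16.8791 ppt

16.88 ppt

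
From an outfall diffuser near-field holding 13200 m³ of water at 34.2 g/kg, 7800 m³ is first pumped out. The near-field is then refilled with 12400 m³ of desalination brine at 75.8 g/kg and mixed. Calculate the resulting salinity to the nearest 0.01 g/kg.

Remaining after removal: 5,400 m³ at 34.2 g/kg (salt = 184,680)
After addition: salt = 184,680 + 12,400×75.8 = 1,124,600; volume = 17,800 m³
S = 1,124,600 / 17,800 = 63.1798 g/kg

63.18 g/kg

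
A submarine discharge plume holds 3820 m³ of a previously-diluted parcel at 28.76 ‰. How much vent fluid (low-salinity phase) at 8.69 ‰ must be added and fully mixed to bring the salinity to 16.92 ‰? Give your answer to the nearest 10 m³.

Salt balance: 3,820×28.76 + V×8.69 = (3,820+V)×16.92
109,863.2 + 8.69V = 64,634.4 + 16.92V
45,228.8 = 8.23V
V = 5,495.6 m³

5500 m³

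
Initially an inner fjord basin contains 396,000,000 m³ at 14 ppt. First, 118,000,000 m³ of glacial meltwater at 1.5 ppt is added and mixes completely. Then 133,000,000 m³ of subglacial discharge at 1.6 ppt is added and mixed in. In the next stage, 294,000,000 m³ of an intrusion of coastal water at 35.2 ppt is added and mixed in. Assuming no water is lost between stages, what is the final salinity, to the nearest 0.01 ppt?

17.30 ppt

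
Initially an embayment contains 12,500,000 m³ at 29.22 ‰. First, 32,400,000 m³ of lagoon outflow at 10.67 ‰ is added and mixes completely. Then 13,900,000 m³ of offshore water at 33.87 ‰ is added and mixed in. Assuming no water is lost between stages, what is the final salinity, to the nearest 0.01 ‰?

20.10 ‰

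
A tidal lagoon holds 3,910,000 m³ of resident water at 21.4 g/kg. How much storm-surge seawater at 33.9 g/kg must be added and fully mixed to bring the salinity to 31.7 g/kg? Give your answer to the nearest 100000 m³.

Salt balance: 3,910,000×21.4 + V×33.9 = (3,910,000+V)×31.7
83,674,000 + 33.9V = 123,947,000 + 31.7V
40,273,000 = 2.2V
V = 18,305,909.09 m³

18300000 m³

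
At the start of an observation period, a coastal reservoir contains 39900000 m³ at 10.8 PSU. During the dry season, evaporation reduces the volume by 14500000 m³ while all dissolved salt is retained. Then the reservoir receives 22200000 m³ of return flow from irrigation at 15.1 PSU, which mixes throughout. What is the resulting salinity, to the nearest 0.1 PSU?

16.1 PSU

After evaporation: salt = 39,900,000×10.8 = 430,920,000; volume = 39,900,000 − 14,500,000 = 25,400,000 m³
After mixing: salt = 430,920,000 + 22,200,000×15.1 = 766,140,000; volume = 25,400,000 + 22,200,000 = 47,600,000 m³
S = 766,140,000 / 47,600,000 = 16.0954 PSU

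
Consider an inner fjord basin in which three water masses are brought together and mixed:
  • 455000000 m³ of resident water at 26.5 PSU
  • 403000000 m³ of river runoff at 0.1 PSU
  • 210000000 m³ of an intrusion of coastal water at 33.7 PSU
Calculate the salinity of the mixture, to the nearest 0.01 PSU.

Conserving salt mass:
salt = 455,000,000×26.5 + 403,000,000×0.1 + 210,000,000×33.7 = 12,057,500,000 + 40,300,000 + 7,077,000,000 = 19,174,800,000
volume = 455,000,000 + 403,000,000 + 210,000,000 = 1,068,000,000 m³
S = 19,174,800,000 / 1,068,000,000 = 17.9539 PSU

17.95 PSU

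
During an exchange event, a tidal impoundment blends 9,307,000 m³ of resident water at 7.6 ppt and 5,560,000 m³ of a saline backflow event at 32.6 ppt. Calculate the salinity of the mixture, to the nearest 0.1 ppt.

Conserving salt mass:
salt = 9,307,000×7.6 + 5,560,000×32.6 = 70,733,200 + 181,256,000 = 251,989,200
volume = 9,307,000 + 5,560,000 = 14,867,000 m³
S = 251,989,200 / 14,867,000 = 16.95 ppt

16.9 ppt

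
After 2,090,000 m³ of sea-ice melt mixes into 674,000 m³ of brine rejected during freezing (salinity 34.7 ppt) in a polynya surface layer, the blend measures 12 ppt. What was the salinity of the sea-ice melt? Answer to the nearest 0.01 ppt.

4.68 ppt

Salt balance: 674,000×34.7 + 2,090,000×S = 2,764,000×12
23,387,800 + 2,090,000·S = 33,168,000
S = (33,168,000 − 23,387,800) / 2,090,000 = 4.6795 ppt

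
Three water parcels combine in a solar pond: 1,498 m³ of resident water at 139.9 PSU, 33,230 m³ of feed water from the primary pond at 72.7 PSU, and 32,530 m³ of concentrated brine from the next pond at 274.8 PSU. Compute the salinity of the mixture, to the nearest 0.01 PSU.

171.94 PSU

Total salt / total volume:
salt = 1,498×139.9 + 33,230×72.7 + 32,530×274.8 = 209,570.2 + 2,415,821 + 8,939,244 = 11,564,635.2
volume = 1,498 + 33,230 + 32,530 = 67,258 m³
S = 11,564,635.2 / 67,258 = 171.9444 PSU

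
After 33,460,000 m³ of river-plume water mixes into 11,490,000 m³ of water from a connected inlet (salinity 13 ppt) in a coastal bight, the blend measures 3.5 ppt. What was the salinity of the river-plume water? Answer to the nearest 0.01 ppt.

0.24 ppt

Salt balance: 11,490,000×13 + 33,460,000×S = 44,950,000×3.5
149,370,000 + 33,460,000·S = 157,325,000
S = (157,325,000 − 149,370,000) / 33,460,000 = 0.2377 ppt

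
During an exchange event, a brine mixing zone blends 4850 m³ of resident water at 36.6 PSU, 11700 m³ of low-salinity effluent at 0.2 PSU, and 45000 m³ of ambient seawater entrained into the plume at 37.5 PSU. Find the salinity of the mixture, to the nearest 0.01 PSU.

Total salt / total volume:
salt = 4,850×36.6 + 11,700×0.2 + 45,000×37.5 = 177,510 + 2,340 + 1,687,500 = 1,867,350
volume = 4,850 + 11,700 + 45,000 = 61,550 m³
S = 1,867,350 / 61,550 = 30.3387 PSU

30.34 PSU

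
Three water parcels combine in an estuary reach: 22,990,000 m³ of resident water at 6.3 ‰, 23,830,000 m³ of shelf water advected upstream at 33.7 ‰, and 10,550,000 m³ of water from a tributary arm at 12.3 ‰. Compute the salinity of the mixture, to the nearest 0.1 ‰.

18.8 ‰

Mass of salt is conserved:
salt = 22,990,000×6.3 + 23,830,000×33.7 + 10,550,000×12.3 = 144,837,000 + 803,071,000 + 129,765,000 = 1,077,673,000
volume = 22,990,000 + 23,830,000 + 10,550,000 = 57,370,000 m³
S = 1,077,673,000 / 57,370,000 = 18.785 ‰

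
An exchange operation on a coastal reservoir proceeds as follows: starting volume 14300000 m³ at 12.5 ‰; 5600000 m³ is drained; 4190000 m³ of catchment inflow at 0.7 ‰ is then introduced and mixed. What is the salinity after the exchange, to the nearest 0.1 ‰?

8.7 ‰

Remaining after removal: 8,700,000 m³ at 12.5 ‰ (salt = 108,750,000)
After addition: salt = 108,750,000 + 4,190,000×0.7 = 111,683,000; volume = 12,890,000 m³
S = 111,683,000 / 12,890,000 = 8.6643 ‰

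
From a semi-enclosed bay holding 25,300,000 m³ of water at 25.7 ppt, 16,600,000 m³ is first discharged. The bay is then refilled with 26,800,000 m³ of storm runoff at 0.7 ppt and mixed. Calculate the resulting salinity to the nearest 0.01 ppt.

6.83 ppt

Remaining after removal: 8,700,000 m³ at 25.7 ppt (salt = 223,590,000)
After addition: salt = 223,590,000 + 26,800,000×0.7 = 242,350,000; volume = 35,500,000 m³
S = 242,350,000 / 35,500,000 = 6.8268 ppt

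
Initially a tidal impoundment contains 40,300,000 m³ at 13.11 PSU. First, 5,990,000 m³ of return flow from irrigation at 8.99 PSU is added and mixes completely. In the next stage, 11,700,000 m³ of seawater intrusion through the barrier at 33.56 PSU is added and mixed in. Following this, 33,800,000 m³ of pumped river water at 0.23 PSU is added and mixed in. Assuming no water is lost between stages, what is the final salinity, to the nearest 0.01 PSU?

10.70 PSU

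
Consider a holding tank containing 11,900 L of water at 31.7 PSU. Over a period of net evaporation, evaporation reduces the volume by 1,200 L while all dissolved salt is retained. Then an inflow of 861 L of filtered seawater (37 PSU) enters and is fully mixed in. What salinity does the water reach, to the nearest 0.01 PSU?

After evaporation: salt = 11,900×31.7 = 377,230; volume = 11,900 − 1,200 = 10,700 L
After mixing: salt = 377,230 + 861×37 = 409,087; volume = 10,700 + 861 = 11,561 L
S = 409,087 / 11,561 = 35.3851 PSU

35.39 PSU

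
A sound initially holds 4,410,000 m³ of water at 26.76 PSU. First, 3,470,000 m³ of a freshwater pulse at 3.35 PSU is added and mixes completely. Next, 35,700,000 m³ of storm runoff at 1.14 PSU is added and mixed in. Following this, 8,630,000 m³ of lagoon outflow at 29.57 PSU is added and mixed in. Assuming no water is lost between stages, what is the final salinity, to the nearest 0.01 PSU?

8.15 PSU

Conserving salt mass:
Initial salt = 4,410,000×26.76 = 118,011,600
After stage 1: salt = 118,011,600 + 3,470,000×3.35 = 129,636,100; volume = 7,880,000 m³; S = 16.451 PSU
After stage 2: salt = 129,636,100 + 35,700,000×1.14 = 170,334,100; volume = 43,580,000 m³; S = 3.909 PSU
After stage 3: salt = 170,334,100 + 8,630,000×29.57 = 425,523,200; volume = 52,210,000 m³
S = 425,523,200 / 52,210,000 = 8.1502 PSU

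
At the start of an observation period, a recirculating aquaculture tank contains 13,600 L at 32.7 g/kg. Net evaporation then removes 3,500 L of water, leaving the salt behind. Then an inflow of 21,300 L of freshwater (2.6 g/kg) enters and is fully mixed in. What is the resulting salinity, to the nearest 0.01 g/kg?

After evaporation: salt = 13,600×32.7 = 444,720; volume = 13,600 − 3,500 = 10,100 L
After mixing: salt = 444,720 + 21,300×2.6 = 500,100; volume = 10,100 + 21,300 = 31,400 L
S = 500,100 / 31,400 = 15.9268 g/kg

15.93 g/kg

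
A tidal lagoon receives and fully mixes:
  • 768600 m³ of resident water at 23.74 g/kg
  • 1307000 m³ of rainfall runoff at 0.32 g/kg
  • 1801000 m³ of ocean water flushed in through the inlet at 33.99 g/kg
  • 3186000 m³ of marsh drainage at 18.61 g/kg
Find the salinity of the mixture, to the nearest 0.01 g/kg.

19.71 g/kg

Conserving salt mass:
salt = 768,600×23.74 + 1,307,000×0.32 + 1,801,000×33.99 + 3,186,000×18.61 = 18,246,564 + 418,240 + 61,215,990 + 59,291,460 = 139,172,254
volume = 768,600 + 1,307,000 + 1,801,000 + 3,186,000 = 7,062,600 m³
S = 139,172,254 / 7,062,600 = 19.7055 g/kg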